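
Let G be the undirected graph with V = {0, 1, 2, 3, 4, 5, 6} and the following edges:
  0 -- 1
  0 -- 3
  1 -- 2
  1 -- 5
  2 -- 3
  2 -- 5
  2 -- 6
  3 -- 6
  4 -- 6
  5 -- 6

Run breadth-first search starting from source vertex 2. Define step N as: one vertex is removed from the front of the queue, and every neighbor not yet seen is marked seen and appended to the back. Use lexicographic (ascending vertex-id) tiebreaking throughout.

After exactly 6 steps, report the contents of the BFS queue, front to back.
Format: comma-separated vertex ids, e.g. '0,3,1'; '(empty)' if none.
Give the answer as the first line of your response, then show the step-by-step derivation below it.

4

step 1: dequeue 2; queue=[1,3,5,6]; order=2
step 2: dequeue 1; queue=[3,5,6,0]; order=2,1
step 3: dequeue 3; queue=[5,6,0]; order=2,1,3
step 4: dequeue 5; queue=[6,0]; order=2,1,3,5
step 5: dequeue 6; queue=[0,4]; order=2,1,3,5,6
step 6: dequeue 0; queue=[4]; order=2,1,3,5,6,0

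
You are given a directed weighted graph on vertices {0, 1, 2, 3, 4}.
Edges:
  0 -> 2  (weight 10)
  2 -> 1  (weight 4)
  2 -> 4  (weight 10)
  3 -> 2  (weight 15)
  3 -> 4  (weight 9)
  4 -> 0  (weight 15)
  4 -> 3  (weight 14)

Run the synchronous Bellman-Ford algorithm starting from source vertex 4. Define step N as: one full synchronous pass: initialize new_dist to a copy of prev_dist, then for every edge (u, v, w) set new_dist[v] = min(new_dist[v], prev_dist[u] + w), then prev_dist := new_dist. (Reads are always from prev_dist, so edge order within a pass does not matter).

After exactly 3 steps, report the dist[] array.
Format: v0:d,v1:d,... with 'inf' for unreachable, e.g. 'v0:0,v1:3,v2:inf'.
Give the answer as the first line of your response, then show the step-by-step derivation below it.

v0:15,v1:29,v2:25,v3:14,v4:0

step 1: dist = v0:15,v1:inf,v2:inf,v3:14,v4:0
step 2: dist = v0:15,v1:inf,v2:25,v3:14,v4:0
step 3: dist = v0:15,v1:29,v2:25,v3:14,v4:0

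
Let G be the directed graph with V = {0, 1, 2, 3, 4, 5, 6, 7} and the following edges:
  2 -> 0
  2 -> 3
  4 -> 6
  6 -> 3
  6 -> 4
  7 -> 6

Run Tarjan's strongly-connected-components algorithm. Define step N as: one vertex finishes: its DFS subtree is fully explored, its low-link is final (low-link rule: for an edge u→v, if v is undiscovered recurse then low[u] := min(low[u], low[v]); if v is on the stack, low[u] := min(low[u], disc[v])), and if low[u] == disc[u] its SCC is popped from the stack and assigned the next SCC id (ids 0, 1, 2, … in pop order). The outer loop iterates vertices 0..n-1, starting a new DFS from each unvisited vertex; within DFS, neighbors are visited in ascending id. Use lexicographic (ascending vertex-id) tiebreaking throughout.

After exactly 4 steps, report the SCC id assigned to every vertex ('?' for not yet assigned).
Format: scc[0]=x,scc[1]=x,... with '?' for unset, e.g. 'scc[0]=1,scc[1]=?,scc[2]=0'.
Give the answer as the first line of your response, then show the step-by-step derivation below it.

scc[0]=0,scc[1]=1,scc[2]=3,scc[3]=2,scc[4]=?,scc[5]=?,scc[6]=?,scc[7]=?

step 1: low=(low[0]=0,low[1]=?,low[2]=?,low[3]=?,low[4]=?,low[5]=?,low[6]=?,low[7]=?); scc=(scc[0]=0,scc[1]=?,scc[2]=?,scc[3]=?,scc[4]=?,scc[5]=?,scc[6]=?,scc[7]=?)
step 2: low=(low[0]=0,low[1]=1,low[2]=?,low[3]=?,low[4]=?,low[5]=?,low[6]=?,low[7]=?); scc=(scc[0]=0,scc[1]=1,scc[2]=?,scc[3]=?,scc[4]=?,scc[5]=?,scc[6]=?,scc[7]=?)
step 3: low=(low[0]=0,low[1]=1,low[2]=2,low[3]=3,low[4]=?,low[5]=?,low[6]=?,low[7]=?); scc=(scc[0]=0,scc[1]=1,scc[2]=?,scc[3]=2,scc[4]=?,scc[5]=?,scc[6]=?,scc[7]=?)
step 4: low=(low[0]=0,low[1]=1,low[2]=2,low[3]=3,low[4]=?,low[5]=?,low[6]=?,low[7]=?); scc=(scc[0]=0,scc[1]=1,scc[2]=3,scc[3]=2,scc[4]=?,scc[5]=?,scc[6]=?,scc[7]=?)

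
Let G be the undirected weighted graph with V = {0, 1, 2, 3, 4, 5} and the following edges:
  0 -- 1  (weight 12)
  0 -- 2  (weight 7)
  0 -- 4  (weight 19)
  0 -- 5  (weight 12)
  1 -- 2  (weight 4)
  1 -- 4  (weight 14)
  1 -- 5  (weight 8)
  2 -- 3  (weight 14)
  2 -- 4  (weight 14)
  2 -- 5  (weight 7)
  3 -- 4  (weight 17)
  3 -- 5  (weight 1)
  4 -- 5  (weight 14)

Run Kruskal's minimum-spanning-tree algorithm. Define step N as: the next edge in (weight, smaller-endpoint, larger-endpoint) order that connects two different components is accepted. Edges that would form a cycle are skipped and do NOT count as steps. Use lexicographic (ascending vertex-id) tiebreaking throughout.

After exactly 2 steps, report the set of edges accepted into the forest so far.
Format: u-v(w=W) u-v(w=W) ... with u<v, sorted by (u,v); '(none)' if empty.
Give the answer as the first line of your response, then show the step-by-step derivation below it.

1-2(w=4) 3-5(w=1)

step 1: add edge 3-5 (w=1); MST = {3-5(w=1)}
step 2: add edge 1-2 (w=4); MST = {1-2(w=4) 3-5(w=1)}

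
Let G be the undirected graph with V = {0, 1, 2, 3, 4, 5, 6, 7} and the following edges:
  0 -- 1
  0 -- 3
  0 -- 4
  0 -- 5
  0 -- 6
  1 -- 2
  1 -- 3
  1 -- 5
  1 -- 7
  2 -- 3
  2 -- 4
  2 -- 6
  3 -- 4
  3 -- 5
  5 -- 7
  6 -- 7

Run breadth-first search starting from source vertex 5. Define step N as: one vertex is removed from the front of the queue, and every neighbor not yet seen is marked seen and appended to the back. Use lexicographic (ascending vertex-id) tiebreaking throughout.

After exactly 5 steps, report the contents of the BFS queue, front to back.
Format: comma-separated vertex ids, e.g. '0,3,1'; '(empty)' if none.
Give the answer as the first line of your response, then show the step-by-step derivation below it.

4,6,2

step 1: dequeue 5; queue=[0,1,3,7]; order=5
step 2: dequeue 0; queue=[1,3,7,4,6]; order=5,0
step 3: dequeue 1; queue=[3,7,4,6,2]; order=5,0,1
step 4: dequeue 3; queue=[7,4,6,2]; order=5,0,1,3
step 5: dequeue 7; queue=[4,6,2]; order=5,0,1,3,7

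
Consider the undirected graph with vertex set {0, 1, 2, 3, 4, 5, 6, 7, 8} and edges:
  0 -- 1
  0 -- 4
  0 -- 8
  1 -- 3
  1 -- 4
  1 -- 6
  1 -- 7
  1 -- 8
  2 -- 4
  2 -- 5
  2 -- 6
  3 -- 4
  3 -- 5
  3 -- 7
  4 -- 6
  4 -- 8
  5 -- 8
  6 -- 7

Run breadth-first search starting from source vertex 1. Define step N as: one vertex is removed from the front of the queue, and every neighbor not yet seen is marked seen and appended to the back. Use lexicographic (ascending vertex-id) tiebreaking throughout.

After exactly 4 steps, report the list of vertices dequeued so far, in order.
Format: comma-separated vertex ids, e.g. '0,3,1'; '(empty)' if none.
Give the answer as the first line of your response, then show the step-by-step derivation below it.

1,0,3,4

step 1: dequeue 1; queue=[0,3,4,6,7,8]; order=1
step 2: dequeue 0; queue=[3,4,6,7,8]; order=1,0
step 3: dequeue 3; queue=[4,6,7,8,5]; order=1,0,3
step 4: dequeue 4; queue=[6,7,8,5,2]; order=1,0,3,4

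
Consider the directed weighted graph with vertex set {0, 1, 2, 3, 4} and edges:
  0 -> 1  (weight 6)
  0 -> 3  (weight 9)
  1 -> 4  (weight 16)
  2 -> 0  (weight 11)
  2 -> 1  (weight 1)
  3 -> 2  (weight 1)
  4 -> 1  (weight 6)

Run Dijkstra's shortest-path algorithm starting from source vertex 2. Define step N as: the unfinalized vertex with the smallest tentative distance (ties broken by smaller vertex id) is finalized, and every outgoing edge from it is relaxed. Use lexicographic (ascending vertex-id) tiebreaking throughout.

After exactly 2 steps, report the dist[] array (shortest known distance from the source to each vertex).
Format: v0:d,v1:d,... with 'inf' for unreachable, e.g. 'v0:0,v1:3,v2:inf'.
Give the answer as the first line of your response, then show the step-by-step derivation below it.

v0:11,v1:1,v2:0,v3:inf,v4:17

step 1: dist = v0:11,v1:1,v2:0,v3:inf,v4:inf
step 2: dist = v0:11,v1:1,v2:0,v3:inf,v4:17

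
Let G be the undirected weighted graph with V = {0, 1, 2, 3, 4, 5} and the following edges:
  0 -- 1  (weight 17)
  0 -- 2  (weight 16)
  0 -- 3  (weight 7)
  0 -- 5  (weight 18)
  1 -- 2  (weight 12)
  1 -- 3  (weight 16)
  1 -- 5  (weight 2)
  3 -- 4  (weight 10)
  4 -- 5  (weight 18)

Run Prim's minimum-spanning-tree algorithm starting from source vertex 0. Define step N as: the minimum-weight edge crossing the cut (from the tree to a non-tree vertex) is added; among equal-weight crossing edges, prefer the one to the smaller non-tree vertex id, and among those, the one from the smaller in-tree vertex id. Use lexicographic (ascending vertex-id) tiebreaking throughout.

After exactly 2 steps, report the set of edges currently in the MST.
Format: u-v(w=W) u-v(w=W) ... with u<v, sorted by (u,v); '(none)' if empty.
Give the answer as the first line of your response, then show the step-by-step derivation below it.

0-3(w=7) 3-4(w=10)

step 1: add edge 0-3 (w=7); MST = {0-3(w=7)}
step 2: add edge 3-4 (w=10); MST = {0-3(w=7) 3-4(w=10)}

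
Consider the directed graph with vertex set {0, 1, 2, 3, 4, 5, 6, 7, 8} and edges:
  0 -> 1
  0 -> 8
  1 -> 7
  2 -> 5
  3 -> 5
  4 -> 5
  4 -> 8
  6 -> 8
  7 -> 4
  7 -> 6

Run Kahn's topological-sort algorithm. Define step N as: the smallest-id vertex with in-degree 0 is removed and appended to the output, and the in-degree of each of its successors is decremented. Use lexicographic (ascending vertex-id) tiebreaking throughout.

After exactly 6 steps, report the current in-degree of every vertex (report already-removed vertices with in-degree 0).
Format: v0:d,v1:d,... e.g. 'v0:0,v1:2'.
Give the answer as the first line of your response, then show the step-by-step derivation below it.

v0:0,v1:0,v2:0,v3:0,v4:0,v5:0,v6:0,v7:0,v8:1

step 1: output 0; order=[0]; indeg=(0,0,0,0,1,3,1,1,2)
step 2: output 1; order=[0,1]; indeg=(0,0,0,0,1,3,1,0,2)
step 3: output 2; order=[0,1,2]; indeg=(0,0,0,0,1,2,1,0,2)
step 4: output 3; order=[0,1,2,3]; indeg=(0,0,0,0,1,1,1,0,2)
step 5: output 7; order=[0,1,2,3,7]; indeg=(0,0,0,0,0,1,0,0,2)
step 6: output 4; order=[0,1,2,3,7,4]; indeg=(0,0,0,0,0,0,0,0,1)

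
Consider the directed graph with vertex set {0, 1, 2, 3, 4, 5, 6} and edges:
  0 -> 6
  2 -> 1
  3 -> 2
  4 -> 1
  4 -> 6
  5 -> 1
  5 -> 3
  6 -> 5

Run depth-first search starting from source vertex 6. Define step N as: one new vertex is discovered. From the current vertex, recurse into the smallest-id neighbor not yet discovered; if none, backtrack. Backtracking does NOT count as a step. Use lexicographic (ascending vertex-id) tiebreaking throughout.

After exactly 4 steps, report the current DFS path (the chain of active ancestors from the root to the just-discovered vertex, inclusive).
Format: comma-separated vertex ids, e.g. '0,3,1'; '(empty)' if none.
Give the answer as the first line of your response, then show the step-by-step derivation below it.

6,5,3

step 1: discover 6; path=6; order=6
step 2: discover 5; path=6>5; order=6,5
step 3: discover 1; path=6>5>1; order=6,5,1
step 4: discover 3; path=6>5>3; order=6,5,1,3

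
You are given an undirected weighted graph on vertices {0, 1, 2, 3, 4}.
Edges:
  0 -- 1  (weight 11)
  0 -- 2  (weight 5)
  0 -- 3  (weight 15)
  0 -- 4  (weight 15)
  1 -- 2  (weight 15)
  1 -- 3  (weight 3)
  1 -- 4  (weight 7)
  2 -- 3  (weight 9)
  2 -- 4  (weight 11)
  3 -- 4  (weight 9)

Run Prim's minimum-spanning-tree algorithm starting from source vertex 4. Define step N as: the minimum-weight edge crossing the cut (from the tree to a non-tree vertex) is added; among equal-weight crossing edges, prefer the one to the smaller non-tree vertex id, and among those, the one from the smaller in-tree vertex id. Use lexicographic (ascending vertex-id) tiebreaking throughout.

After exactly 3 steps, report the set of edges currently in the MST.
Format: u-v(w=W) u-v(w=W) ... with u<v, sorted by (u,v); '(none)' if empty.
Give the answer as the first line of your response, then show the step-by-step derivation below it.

1-3(w=3) 1-4(w=7) 2-3(w=9)

step 1: add edge 1-4 (w=7); MST = {1-4(w=7)}
step 2: add edge 1-3 (w=3); MST = {1-3(w=3) 1-4(w=7)}
step 3: add edge 2-3 (w=9); MST = {1-3(w=3) 1-4(w=7) 2-3(w=9)}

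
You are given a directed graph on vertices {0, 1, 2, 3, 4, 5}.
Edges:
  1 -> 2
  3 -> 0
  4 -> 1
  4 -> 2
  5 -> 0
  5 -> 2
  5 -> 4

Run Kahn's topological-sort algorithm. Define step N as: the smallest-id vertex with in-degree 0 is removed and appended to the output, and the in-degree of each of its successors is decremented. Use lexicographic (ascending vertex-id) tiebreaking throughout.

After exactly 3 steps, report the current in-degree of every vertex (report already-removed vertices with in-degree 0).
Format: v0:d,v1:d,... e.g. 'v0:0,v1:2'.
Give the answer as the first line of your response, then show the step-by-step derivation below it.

v0:0,v1:1,v2:2,v3:0,v4:0,v5:0

step 1: output 3; order=[3]; indeg=(1,1,3,0,1,0)
step 2: output 5; order=[3,5]; indeg=(0,1,2,0,0,0)
step 3: output 0; order=[3,5,0]; indeg=(0,1,2,0,0,0)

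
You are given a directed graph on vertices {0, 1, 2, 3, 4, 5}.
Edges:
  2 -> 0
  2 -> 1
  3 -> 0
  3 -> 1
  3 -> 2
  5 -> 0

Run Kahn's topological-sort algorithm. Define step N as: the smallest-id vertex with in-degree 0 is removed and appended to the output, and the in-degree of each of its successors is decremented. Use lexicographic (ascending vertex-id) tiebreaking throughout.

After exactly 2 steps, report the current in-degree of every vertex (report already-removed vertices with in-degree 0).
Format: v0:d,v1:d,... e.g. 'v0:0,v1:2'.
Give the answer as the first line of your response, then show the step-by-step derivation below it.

v0:1,v1:0,v2:0,v3:0,v4:0,v5:0

step 1: output 3; order=[3]; indeg=(2,1,0,0,0,0)
step 2: output 2; order=[3,2]; indeg=(1,0,0,0,0,0)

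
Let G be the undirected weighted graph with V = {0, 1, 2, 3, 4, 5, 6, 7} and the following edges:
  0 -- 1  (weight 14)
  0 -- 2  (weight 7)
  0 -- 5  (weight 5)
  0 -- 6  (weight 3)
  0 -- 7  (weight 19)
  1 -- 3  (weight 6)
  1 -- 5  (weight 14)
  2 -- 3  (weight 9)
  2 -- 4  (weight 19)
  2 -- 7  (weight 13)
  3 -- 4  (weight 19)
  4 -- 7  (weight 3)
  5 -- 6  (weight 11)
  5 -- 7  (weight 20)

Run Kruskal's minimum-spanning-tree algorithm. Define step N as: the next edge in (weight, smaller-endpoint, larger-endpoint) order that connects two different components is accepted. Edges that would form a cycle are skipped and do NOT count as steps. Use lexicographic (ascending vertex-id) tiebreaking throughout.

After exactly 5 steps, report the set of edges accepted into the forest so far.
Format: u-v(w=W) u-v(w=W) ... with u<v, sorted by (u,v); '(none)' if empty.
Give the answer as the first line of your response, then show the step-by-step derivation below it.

0-2(w=7) 0-5(w=5) 0-6(w=3) 1-3(w=6) 4-7(w=3)

step 1: add edge 0-6 (w=3); MST = {0-6(w=3)}
step 2: add edge 4-7 (w=3); MST = {0-6(w=3) 4-7(w=3)}
step 3: add edge 0-5 (w=5); MST = {0-5(w=5) 0-6(w=3) 4-7(w=3)}
step 4: add edge 1-3 (w=6); MST = {0-5(w=5) 0-6(w=3) 1-3(w=6) 4-7(w=3)}
step 5: add edge 0-2 (w=7); MST = {0-2(w=7) 0-5(w=5) 0-6(w=3) 1-3(w=6) 4-7(w=3)}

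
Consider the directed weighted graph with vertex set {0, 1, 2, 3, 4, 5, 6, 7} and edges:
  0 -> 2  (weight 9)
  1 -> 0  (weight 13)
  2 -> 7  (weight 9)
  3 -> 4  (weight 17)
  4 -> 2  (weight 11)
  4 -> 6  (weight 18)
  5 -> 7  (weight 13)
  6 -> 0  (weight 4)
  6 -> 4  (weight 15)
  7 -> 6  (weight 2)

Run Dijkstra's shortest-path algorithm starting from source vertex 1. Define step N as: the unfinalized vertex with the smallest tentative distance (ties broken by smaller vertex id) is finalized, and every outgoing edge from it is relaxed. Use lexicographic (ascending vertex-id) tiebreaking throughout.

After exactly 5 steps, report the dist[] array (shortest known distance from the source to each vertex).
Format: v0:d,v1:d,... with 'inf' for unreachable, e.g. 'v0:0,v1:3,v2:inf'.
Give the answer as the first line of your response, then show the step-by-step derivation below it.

v0:13,v1:0,v2:22,v3:inf,v4:48,v5:inf,v6:33,v7:31

step 1: dist = v0:13,v1:0,v2:inf,v3:inf,v4:inf,v5:inf,v6:inf,v7:inf
step 2: dist = v0:13,v1:0,v2:22,v3:inf,v4:inf,v5:inf,v6:inf,v7:inf
step 3: dist = v0:13,v1:0,v2:22,v3:inf,v4:inf,v5:inf,v6:inf,v7:31
step 4: dist = v0:13,v1:0,v2:22,v3:inf,v4:inf,v5:inf,v6:33,v7:31
step 5: dist = v0:13,v1:0,v2:22,v3:inf,v4:48,v5:inf,v6:33,v7:31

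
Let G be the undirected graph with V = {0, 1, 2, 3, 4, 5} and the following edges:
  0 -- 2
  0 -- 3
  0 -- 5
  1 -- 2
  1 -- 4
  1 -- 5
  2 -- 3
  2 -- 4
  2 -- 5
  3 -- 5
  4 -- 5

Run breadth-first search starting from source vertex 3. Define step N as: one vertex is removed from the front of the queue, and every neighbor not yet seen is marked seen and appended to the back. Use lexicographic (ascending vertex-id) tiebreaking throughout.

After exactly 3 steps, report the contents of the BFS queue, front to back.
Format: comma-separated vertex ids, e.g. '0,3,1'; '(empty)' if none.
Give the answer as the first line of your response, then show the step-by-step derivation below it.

5,1,4

step 1: dequeue 3; queue=[0,2,5]; order=3
step 2: dequeue 0; queue=[2,5]; order=3,0
step 3: dequeue 2; queue=[5,1,4]; order=3,0,2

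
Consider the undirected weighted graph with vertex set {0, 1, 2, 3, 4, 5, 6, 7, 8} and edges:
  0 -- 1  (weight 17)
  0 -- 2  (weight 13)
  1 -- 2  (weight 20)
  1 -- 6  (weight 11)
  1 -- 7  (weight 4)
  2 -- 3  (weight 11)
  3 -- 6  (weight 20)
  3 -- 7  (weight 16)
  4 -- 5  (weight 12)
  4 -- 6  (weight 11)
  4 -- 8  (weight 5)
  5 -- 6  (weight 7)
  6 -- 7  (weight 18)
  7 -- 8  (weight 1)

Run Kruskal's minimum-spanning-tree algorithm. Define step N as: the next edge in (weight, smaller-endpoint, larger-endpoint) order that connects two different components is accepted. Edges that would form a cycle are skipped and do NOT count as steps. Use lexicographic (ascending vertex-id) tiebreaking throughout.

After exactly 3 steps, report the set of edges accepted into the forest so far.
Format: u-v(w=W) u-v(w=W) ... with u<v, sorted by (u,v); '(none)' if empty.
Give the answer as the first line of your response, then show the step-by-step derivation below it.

1-7(w=4) 4-8(w=5) 7-8(w=1)

step 1: add edge 7-8 (w=1); MST = {7-8(w=1)}
step 2: add edge 1-7 (w=4); MST = {1-7(w=4) 7-8(w=1)}
step 3: add edge 4-8 (w=5); MST = {1-7(w=4) 4-8(w=5) 7-8(w=1)}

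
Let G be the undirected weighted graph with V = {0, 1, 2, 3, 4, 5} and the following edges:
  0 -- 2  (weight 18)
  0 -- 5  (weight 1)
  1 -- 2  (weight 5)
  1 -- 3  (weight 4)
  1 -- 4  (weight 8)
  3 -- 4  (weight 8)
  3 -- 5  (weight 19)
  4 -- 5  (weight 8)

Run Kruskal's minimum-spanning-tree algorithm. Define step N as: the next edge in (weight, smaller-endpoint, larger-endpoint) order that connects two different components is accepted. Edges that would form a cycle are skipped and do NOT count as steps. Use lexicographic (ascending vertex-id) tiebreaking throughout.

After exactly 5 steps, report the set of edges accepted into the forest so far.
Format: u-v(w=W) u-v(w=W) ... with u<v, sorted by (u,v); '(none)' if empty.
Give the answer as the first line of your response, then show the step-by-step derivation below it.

0-5(w=1) 1-2(w=5) 1-3(w=4) 1-4(w=8) 4-5(w=8)

step 1: add edge 0-5 (w=1); MST = {0-5(w=1)}
step 2: add edge 1-3 (w=4); MST = {0-5(w=1) 1-3(w=4)}
step 3: add edge 1-2 (w=5); MST = {0-5(w=1) 1-2(w=5) 1-3(w=4)}
step 4: add edge 1-4 (w=8); MST = {0-5(w=1) 1-2(w=5) 1-3(w=4) 1-4(w=8)}
step 5: add edge 4-5 (w=8); MST = {0-5(w=1) 1-2(w=5) 1-3(w=4) 1-4(w=8) 4-5(w=8)}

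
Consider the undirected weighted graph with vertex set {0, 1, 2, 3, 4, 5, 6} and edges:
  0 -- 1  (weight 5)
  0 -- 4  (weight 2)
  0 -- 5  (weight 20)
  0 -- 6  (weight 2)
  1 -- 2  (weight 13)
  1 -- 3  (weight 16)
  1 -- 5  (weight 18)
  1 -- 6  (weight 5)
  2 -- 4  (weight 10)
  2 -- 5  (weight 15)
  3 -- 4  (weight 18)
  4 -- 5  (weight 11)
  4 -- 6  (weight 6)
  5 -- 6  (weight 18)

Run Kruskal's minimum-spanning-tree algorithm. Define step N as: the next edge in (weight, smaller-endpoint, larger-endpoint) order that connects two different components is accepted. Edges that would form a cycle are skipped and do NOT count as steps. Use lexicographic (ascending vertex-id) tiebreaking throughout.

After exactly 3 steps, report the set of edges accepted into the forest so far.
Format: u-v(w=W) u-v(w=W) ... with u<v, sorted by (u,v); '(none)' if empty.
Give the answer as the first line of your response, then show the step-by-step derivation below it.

0-1(w=5) 0-4(w=2) 0-6(w=2)

step 1: add edge 0-4 (w=2); MST = {0-4(w=2)}
step 2: add edge 0-6 (w=2); MST = {0-4(w=2) 0-6(w=2)}
step 3: add edge 0-1 (w=5); MST = {0-1(w=5) 0-4(w=2) 0-6(w=2)}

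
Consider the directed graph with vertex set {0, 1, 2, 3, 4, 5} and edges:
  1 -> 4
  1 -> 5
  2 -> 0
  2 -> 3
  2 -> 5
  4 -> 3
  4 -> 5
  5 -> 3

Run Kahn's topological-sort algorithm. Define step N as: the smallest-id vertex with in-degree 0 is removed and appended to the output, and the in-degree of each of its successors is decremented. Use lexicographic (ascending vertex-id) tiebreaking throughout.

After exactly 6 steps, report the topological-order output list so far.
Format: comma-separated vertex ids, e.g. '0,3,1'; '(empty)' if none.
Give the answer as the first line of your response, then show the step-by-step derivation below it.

1,2,0,4,5,3

step 1: output 1; order=[1]; indeg=(1,0,0,3,0,2)
step 2: output 2; order=[1,2]; indeg=(0,0,0,2,0,1)
step 3: output 0; order=[1,2,0]; indeg=(0,0,0,2,0,1)
step 4: output 4; order=[1,2,0,4]; indeg=(0,0,0,1,0,0)
step 5: output 5; order=[1,2,0,4,5]; indeg=(0,0,0,0,0,0)
step 6: output 3; order=[1,2,0,4,5,3]; indeg=(0,0,0,0,0,0)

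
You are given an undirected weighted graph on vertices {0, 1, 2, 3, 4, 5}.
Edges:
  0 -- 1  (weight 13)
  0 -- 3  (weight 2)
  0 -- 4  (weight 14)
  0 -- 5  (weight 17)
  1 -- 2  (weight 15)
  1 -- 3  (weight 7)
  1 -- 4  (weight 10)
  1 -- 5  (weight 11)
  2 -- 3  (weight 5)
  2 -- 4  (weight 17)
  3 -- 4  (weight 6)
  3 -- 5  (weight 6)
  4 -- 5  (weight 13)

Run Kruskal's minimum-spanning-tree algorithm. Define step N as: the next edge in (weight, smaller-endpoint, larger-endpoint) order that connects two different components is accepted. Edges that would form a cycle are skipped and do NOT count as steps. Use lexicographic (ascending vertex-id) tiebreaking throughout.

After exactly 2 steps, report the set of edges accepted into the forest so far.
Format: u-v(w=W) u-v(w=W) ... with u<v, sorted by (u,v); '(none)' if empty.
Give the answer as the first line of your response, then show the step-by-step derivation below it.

0-3(w=2) 2-3(w=5)

step 1: add edge 0-3 (w=2); MST = {0-3(w=2)}
step 2: add edge 2-3 (w=5); MST = {0-3(w=2) 2-3(w=5)}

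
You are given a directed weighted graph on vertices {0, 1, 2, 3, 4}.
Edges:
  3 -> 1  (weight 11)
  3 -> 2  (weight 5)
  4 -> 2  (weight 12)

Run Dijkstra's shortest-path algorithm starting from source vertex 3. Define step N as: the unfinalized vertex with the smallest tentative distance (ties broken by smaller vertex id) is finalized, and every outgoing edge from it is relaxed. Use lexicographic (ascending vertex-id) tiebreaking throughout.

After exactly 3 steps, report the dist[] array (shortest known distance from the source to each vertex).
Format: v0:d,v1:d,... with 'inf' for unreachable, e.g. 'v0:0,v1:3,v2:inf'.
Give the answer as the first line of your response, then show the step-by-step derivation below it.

v0:inf,v1:11,v2:5,v3:0,v4:inf

step 1: dist = v0:inf,v1:11,v2:5,v3:0,v4:inf
step 2: dist = v0:inf,v1:11,v2:5,v3:0,v4:inf
step 3: dist = v0:inf,v1:11,v2:5,v3:0,v4:inf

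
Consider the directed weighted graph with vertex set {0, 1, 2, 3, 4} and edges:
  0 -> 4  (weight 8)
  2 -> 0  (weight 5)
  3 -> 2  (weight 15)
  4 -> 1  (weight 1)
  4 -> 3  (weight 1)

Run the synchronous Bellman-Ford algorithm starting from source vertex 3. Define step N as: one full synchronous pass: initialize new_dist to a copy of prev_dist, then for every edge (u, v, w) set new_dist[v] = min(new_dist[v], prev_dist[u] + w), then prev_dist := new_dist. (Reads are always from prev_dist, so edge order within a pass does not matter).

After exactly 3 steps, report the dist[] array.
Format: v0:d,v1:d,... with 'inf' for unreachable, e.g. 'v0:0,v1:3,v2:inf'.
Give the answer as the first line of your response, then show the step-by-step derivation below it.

v0:20,v1:inf,v2:15,v3:0,v4:28

step 1: dist = v0:inf,v1:inf,v2:15,v3:0,v4:inf
step 2: dist = v0:20,v1:inf,v2:15,v3:0,v4:inf
step 3: dist = v0:20,v1:inf,v2:15,v3:0,v4:28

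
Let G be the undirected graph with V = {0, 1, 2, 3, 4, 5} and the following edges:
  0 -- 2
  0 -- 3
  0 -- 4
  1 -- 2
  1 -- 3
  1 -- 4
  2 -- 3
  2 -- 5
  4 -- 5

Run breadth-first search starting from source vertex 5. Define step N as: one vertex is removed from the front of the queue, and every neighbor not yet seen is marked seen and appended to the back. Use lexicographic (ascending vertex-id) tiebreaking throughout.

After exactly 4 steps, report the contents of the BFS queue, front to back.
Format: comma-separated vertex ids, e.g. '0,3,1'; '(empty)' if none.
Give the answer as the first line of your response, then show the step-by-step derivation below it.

1,3

step 1: dequeue 5; queue=[2,4]; order=5
step 2: dequeue 2; queue=[4,0,1,3]; order=5,2
step 3: dequeue 4; queue=[0,1,3]; order=5,2,4
step 4: dequeue 0; queue=[1,3]; order=5,2,4,0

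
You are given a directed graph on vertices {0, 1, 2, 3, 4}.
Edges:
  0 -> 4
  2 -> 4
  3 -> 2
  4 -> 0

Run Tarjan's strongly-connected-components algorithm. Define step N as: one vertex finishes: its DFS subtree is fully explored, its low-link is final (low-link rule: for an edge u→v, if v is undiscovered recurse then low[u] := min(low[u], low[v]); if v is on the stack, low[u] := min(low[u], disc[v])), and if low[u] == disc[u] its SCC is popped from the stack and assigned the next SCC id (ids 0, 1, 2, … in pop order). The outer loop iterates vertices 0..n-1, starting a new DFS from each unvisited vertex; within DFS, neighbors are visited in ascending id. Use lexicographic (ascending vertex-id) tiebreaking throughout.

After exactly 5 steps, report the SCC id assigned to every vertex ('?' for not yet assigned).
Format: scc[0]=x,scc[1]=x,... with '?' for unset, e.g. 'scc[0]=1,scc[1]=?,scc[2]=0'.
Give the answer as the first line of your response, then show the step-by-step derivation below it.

scc[0]=0,scc[1]=1,scc[2]=2,scc[3]=3,scc[4]=0

step 1: low=(low[0]=0,low[1]=?,low[2]=?,low[3]=?,low[4]=0); scc=(scc[0]=?,scc[1]=?,scc[2]=?,scc[3]=?,scc[4]=?)
step 2: low=(low[0]=0,low[1]=?,low[2]=?,low[3]=?,low[4]=0); scc=(scc[0]=0,scc[1]=?,scc[2]=?,scc[3]=?,scc[4]=0)
step 3: low=(low[0]=0,low[1]=2,low[2]=?,low[3]=?,low[4]=0); scc=(scc[0]=0,scc[1]=1,scc[2]=?,scc[3]=?,scc[4]=0)
step 4: low=(low[0]=0,low[1]=2,low[2]=3,low[3]=?,low[4]=0); scc=(scc[0]=0,scc[1]=1,scc[2]=2,scc[3]=?,scc[4]=0)
step 5: low=(low[0]=0,low[1]=2,low[2]=3,low[3]=4,low[4]=0); scc=(scc[0]=0,scc[1]=1,scc[2]=2,scc[3]=3,scc[4]=0)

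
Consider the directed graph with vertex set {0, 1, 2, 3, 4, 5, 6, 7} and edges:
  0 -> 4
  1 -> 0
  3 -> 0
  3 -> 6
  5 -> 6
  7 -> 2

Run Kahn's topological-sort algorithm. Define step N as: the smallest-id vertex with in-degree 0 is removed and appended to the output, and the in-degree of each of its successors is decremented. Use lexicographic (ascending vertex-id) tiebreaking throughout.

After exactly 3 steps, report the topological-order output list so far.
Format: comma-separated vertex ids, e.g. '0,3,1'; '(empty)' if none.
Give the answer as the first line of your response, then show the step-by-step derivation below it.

1,3,0

step 1: output 1; order=[1]; indeg=(1,0,1,0,1,0,2,0)
step 2: output 3; order=[1,3]; indeg=(0,0,1,0,1,0,1,0)
step 3: output 0; order=[1,3,0]; indeg=(0,0,1,0,0,0,1,0)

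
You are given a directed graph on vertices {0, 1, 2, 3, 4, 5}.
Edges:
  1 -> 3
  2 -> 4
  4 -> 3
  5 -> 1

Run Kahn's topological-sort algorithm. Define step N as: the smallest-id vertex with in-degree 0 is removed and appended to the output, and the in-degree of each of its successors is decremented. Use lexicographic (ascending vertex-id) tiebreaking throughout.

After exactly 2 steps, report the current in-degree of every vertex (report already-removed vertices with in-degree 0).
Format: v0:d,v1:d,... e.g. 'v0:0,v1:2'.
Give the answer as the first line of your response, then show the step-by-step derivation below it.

v0:0,v1:1,v2:0,v3:2,v4:0,v5:0

step 1: output 0; order=[0]; indeg=(0,1,0,2,1,0)
step 2: output 2; order=[0,2]; indeg=(0,1,0,2,0,0)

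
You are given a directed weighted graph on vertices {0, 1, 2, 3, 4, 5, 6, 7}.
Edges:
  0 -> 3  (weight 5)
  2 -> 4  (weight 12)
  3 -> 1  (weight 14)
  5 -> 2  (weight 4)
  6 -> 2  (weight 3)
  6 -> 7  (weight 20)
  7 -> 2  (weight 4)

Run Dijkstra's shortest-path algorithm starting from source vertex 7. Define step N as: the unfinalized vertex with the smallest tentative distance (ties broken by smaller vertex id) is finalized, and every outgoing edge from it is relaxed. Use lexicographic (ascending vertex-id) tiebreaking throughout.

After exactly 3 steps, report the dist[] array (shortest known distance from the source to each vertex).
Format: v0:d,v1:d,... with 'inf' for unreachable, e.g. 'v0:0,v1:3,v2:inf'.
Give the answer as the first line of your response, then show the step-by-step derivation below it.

v0:inf,v1:inf,v2:4,v3:inf,v4:16,v5:inf,v6:inf,v7:0

step 1: dist = v0:inf,v1:inf,v2:4,v3:inf,v4:inf,v5:inf,v6:inf,v7:0
step 2: dist = v0:inf,v1:inf,v2:4,v3:inf,v4:16,v5:inf,v6:inf,v7:0
step 3: dist = v0:inf,v1:inf,v2:4,v3:inf,v4:16,v5:inf,v6:inf,v7:0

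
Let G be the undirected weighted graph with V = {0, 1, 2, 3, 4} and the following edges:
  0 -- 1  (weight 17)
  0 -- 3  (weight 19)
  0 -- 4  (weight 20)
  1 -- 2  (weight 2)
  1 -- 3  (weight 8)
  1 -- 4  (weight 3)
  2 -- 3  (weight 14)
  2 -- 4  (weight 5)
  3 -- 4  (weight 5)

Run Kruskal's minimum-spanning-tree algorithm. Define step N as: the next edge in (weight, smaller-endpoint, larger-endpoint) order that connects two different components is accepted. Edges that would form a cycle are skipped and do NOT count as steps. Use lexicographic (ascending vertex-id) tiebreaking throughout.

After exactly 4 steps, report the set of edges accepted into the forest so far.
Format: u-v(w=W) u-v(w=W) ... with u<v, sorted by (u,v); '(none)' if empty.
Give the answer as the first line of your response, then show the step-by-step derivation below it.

0-1(w=17) 1-2(w=2) 1-4(w=3) 3-4(w=5)

step 1: add edge 1-2 (w=2); MST = {1-2(w=2)}
step 2: add edge 1-4 (w=3); MST = {1-2(w=2) 1-4(w=3)}
step 3: add edge 3-4 (w=5); MST = {1-2(w=2) 1-4(w=3) 3-4(w=5)}
step 4: add edge 0-1 (w=17); MST = {0-1(w=17) 1-2(w=2) 1-4(w=3) 3-4(w=5)}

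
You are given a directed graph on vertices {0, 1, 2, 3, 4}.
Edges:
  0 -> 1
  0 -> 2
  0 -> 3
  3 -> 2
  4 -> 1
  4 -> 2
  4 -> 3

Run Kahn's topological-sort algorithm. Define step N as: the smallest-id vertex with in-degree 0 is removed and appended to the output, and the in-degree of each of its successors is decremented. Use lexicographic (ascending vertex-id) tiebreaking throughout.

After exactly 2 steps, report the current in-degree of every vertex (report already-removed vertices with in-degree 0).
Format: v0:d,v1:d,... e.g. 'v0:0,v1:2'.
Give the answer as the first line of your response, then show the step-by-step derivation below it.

v0:0,v1:0,v2:1,v3:0,v4:0

step 1: output 0; order=[0]; indeg=(0,1,2,1,0)
step 2: output 4; order=[0,4]; indeg=(0,0,1,0,0)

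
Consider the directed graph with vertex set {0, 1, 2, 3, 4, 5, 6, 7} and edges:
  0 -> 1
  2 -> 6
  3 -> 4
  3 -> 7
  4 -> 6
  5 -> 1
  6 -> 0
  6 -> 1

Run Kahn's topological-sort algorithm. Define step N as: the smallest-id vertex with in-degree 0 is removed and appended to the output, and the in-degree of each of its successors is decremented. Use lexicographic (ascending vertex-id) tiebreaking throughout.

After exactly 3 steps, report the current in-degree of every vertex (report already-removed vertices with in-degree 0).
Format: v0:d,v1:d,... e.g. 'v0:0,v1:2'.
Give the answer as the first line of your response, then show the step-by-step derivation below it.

v0:1,v1:3,v2:0,v3:0,v4:0,v5:0,v6:0,v7:0

step 1: output 2; order=[2]; indeg=(1,3,0,0,1,0,1,1)
step 2: output 3; order=[2,3]; indeg=(1,3,0,0,0,0,1,0)
step 3: output 4; order=[2,3,4]; indeg=(1,3,0,0,0,0,0,0)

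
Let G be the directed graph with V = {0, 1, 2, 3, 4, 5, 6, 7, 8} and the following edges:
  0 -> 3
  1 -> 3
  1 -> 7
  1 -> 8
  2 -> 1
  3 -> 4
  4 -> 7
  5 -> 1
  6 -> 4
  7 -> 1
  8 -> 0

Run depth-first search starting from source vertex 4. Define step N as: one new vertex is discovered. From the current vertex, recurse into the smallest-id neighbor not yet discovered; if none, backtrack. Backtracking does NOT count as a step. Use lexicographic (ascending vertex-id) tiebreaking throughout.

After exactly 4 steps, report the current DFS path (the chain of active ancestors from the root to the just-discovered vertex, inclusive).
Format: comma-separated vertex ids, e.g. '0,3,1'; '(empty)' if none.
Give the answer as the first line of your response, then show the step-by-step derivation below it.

4,7,1,3

step 1: discover 4; path=4; order=4
step 2: discover 7; path=4>7; order=4,7
step 3: discover 1; path=4>7>1; order=4,7,1
step 4: discover 3; path=4>7>1>3; order=4,7,1,3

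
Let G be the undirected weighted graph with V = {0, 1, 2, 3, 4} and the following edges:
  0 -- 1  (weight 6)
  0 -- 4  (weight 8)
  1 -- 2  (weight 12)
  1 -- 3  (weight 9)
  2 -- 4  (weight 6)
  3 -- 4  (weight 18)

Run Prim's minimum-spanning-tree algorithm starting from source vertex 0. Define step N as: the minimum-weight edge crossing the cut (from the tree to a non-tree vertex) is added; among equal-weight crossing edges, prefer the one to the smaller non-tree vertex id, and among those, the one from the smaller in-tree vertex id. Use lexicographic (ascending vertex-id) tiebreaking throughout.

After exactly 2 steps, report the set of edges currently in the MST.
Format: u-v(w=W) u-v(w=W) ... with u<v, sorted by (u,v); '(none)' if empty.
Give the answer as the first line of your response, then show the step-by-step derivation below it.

0-1(w=6) 0-4(w=8)

step 1: add edge 0-1 (w=6); MST = {0-1(w=6)}
step 2: add edge 0-4 (w=8); MST = {0-1(w=6) 0-4(w=8)}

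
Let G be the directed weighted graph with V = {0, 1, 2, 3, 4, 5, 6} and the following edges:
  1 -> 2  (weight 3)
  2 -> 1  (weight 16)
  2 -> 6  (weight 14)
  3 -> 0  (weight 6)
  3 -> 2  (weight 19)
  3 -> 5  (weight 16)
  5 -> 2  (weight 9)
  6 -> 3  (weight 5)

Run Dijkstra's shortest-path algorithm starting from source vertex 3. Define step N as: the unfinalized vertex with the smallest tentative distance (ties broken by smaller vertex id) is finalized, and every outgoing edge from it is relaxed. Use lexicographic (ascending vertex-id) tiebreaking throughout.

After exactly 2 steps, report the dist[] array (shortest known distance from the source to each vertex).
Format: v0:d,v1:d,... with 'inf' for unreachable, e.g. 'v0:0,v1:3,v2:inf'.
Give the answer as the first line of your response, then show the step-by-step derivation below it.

v0:6,v1:inf,v2:19,v3:0,v4:inf,v5:16,v6:inf

step 1: dist = v0:6,v1:inf,v2:19,v3:0,v4:inf,v5:16,v6:inf
step 2: dist = v0:6,v1:inf,v2:19,v3:0,v4:inf,v5:16,v6:inf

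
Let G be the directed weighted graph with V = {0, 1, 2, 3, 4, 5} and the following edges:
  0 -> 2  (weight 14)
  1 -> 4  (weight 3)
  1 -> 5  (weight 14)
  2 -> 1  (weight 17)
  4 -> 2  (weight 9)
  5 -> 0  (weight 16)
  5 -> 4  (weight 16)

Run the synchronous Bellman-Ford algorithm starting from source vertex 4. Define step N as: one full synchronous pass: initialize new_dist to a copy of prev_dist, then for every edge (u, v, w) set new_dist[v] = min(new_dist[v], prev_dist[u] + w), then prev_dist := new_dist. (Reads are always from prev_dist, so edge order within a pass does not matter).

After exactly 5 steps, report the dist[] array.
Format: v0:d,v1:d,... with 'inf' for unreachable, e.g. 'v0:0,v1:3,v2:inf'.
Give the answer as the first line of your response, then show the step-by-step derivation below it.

v0:56,v1:26,v2:9,v3:inf,v4:0,v5:40

step 1: dist = v0:inf,v1:inf,v2:9,v3:inf,v4:0,v5:inf
step 2: dist = v0:inf,v1:26,v2:9,v3:inf,v4:0,v5:inf
step 3: dist = v0:inf,v1:26,v2:9,v3:inf,v4:0,v5:40
step 4: dist = v0:56,v1:26,v2:9,v3:inf,v4:0,v5:40
step 5: dist = v0:56,v1:26,v2:9,v3:inf,v4:0,v5:40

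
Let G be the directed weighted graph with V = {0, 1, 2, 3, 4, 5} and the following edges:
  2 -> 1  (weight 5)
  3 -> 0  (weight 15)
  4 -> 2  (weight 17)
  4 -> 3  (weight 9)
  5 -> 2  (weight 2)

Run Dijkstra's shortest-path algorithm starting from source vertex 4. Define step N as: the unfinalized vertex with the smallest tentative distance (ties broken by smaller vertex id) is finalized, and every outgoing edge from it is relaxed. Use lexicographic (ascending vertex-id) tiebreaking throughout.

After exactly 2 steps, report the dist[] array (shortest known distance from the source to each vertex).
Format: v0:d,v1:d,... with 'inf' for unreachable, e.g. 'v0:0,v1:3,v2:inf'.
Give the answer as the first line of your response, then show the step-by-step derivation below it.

v0:24,v1:inf,v2:17,v3:9,v4:0,v5:inf

step 1: dist = v0:inf,v1:inf,v2:17,v3:9,v4:0,v5:inf
step 2: dist = v0:24,v1:inf,v2:17,v3:9,v4:0,v5:inf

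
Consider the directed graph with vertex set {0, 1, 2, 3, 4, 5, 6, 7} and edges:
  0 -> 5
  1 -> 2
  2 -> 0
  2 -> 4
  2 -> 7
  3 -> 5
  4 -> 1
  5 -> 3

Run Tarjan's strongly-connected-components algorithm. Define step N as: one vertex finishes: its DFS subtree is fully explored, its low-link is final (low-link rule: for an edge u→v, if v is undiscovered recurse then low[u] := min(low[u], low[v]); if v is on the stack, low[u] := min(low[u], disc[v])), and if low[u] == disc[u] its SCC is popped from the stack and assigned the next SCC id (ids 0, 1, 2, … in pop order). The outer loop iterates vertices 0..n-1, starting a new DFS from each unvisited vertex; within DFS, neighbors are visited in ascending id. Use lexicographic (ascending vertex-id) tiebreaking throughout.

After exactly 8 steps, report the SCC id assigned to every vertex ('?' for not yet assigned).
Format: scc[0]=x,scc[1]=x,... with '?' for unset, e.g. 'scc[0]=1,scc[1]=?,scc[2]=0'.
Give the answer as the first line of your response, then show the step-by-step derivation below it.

scc[0]=1,scc[1]=3,scc[2]=3,scc[3]=0,scc[4]=3,scc[5]=0,scc[6]=4,scc[7]=2

step 1: low=(low[0]=0,low[1]=?,low[2]=?,low[3]=1,low[4]=?,low[5]=1,low[6]=?,low[7]=?); scc=(scc[0]=?,scc[1]=?,scc[2]=?,scc[3]=?,scc[4]=?,scc[5]=?,scc[6]=?,scc[7]=?)
step 2: low=(low[0]=0,low[1]=?,low[2]=?,low[3]=1,low[4]=?,low[5]=1,low[6]=?,low[7]=?); scc=(scc[0]=?,scc[1]=?,scc[2]=?,scc[3]=0,scc[4]=?,scc[5]=0,scc[6]=?,scc[7]=?)
step 3: low=(low[0]=0,low[1]=?,low[2]=?,low[3]=1,low[4]=?,low[5]=1,low[6]=?,low[7]=?); scc=(scc[0]=1,scc[1]=?,scc[2]=?,scc[3]=0,scc[4]=?,scc[5]=0,scc[6]=?,scc[7]=?)
step 4: low=(low[0]=0,low[1]=3,low[2]=4,low[3]=1,low[4]=3,low[5]=1,low[6]=?,low[7]=?); scc=(scc[0]=1,scc[1]=?,scc[2]=?,scc[3]=0,scc[4]=?,scc[5]=0,scc[6]=?,scc[7]=?)
step 5: low=(low[0]=0,low[1]=3,low[2]=3,low[3]=1,low[4]=3,low[5]=1,low[6]=?,low[7]=6); scc=(scc[0]=1,scc[1]=?,scc[2]=?,scc[3]=0,scc[4]=?,scc[5]=0,scc[6]=?,scc[7]=2)
step 6: low=(low[0]=0,low[1]=3,low[2]=3,low[3]=1,low[4]=3,low[5]=1,low[6]=?,low[7]=6); scc=(scc[0]=1,scc[1]=?,scc[2]=?,scc[3]=0,scc[4]=?,scc[5]=0,scc[6]=?,scc[7]=2)
step 7: low=(low[0]=0,low[1]=3,low[2]=3,low[3]=1,low[4]=3,low[5]=1,low[6]=?,low[7]=6); scc=(scc[0]=1,scc[1]=3,scc[2]=3,scc[3]=0,scc[4]=3,scc[5]=0,scc[6]=?,scc[7]=2)
step 8: low=(low[0]=0,low[1]=3,low[2]=3,low[3]=1,low[4]=3,low[5]=1,low[6]=7,low[7]=6); scc=(scc[0]=1,scc[1]=3,scc[2]=3,scc[3]=0,scc[4]=3,scc[5]=0,scc[6]=4,scc[7]=2)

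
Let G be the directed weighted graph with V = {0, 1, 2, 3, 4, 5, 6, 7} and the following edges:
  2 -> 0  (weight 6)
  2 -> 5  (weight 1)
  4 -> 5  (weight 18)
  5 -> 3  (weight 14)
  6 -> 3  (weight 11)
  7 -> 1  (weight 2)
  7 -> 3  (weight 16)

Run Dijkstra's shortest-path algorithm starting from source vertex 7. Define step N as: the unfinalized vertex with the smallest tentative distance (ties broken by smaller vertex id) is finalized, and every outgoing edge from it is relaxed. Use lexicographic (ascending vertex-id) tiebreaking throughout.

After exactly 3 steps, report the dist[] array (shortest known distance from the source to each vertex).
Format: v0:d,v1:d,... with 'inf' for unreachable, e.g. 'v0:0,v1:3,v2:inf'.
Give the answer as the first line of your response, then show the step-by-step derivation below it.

v0:inf,v1:2,v2:inf,v3:16,v4:inf,v5:inf,v6:inf,v7:0

step 1: dist = v0:inf,v1:2,v2:inf,v3:16,v4:inf,v5:inf,v6:inf,v7:0
step 2: dist = v0:inf,v1:2,v2:inf,v3:16,v4:inf,v5:inf,v6:inf,v7:0
step 3: dist = v0:inf,v1:2,v2:inf,v3:16,v4:inf,v5:inf,v6:inf,v7:0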